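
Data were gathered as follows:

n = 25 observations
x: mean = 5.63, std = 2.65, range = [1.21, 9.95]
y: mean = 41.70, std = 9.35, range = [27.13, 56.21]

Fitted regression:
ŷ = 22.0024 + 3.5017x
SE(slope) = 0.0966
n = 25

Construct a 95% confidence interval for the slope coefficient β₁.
The 95% CI for β₁ is (3.3019, 3.7015)

Confidence interval for the slope:

The 95% CI for β₁ is: β̂₁ ± t*(α/2, n-2) × SE(β̂₁)

Step 1: Find critical t-value
- Confidence level = 0.95
- Degrees of freedom = n - 2 = 25 - 2 = 23
- t*(α/2, 23) = 2.0687

Step 2: Calculate margin of error
Margin = 2.0687 × 0.0966 = 0.1998

Step 3: Construct interval
CI = 3.5017 ± 0.1998
CI = (3.3019, 3.7015)

Interpretation: intervals built this way capture the true β₁ in 95% of repeated samples; here the plausible range for the per-unit effect of x on y is 3.3019 to 3.7015.
Since 0 is outside the interval, a two-sided test at α = 0.05 would reject H₀: β₁ = 0.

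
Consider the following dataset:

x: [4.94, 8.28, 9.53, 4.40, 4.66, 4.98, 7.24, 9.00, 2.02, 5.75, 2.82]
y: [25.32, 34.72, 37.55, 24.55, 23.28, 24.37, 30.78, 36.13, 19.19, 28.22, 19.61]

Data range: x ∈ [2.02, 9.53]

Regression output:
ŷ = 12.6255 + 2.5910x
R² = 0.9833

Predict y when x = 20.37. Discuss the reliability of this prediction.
The equation gives ŷ = 65.4042; however x = 20.37 is 10.84 units above the observed range, so this extrapolated value should not be trusted.

Prediction calculation:
ŷ = 12.6255 + 2.5910 × 20.37
ŷ = 65.4042

Reliability:
- Data range: x ∈ [2.02, 9.53]
- Prediction point: x = 20.37 is 10.84 units above the observed range → this is EXTRAPOLATION, not interpolation

Why that matters here:
- The standard error of prediction grows with (x − x̄)², and x = 20.37 is far from x̄ = 5.78
- Real relationships often flatten, saturate, or turn nonlinear at extremes

A defensible statement: 'if the linear trend continued to x = 20.37, y would be about 65.4042' — the premise is untested.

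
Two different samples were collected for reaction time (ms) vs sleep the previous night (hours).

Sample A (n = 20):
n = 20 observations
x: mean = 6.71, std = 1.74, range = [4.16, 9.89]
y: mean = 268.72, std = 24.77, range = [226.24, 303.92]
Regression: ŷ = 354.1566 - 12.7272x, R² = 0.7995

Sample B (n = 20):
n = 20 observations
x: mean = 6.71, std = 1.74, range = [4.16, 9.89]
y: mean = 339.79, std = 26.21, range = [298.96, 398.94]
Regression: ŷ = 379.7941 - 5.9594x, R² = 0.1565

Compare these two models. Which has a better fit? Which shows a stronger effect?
Model A has the better fit (R² = 0.7995 vs 0.1565). Model A shows the stronger effect (|β₁| = 12.7272 vs 5.9594).

Model Comparison:

Goodness of fit (R²):
- Model A: R² = 0.7995 → 79.95% of variance in reaction time explained
- Model B: R² = 0.1565 → 15.65% of variance in reaction time explained
- 0.7995 > 0.1565 → Model A has the better fit

Which has the larger per-hour effect? (|β₁|)
- Model A: β₁ = -12.7272 → predicted reaction time falls 12.7272 ms per additional hour of sleep
- Model B: β₁ = -5.9594 → predicted reaction time falls 5.9594 ms per additional hour of sleep
- |-12.7272| > |-5.9594| → Model A shows the stronger marginal effect

Notes:
- The two samples could reflect different populations, time periods, or measurement quality.
- R² measures how tightly points cluster around the line; β₁ measures how steep the line is — they answer different questions.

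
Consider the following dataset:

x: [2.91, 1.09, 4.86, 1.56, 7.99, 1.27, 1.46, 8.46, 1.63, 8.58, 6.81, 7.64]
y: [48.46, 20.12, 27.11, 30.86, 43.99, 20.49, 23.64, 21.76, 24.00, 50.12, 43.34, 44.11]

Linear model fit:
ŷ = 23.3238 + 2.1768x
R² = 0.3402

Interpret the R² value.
The model explains 34.02% of the variance in y (R² = 0.3402), leaving 65.98% unexplained; the fit is moderate.

R² = 1 − SS_res/SS_tot compares the residual scatter to the total scatter of y about its mean.

Here R² = 0.3402:
- Explained: 34.02% of the variation in y
- Unexplained (residual): 100% − 34.02% = 65.98%
- Rule of thumb (below 0.3 weak; 0.3 to below 0.7 moderate; 0.7 and above strong) → moderate

Note: R² says nothing about causation, and a high R² does not by itself mean the linear form is appropriate — check the residuals.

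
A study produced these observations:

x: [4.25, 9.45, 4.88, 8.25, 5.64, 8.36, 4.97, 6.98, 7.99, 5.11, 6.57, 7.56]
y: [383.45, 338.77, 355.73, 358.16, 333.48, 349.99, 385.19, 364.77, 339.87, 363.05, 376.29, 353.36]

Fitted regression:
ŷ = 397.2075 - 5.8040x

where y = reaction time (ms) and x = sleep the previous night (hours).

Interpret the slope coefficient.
On average, reaction time is about 5.8040 ms lower for every extra hour of sleep.

The slope coefficient β₁ = -5.8040 represents the marginal effect of sleep on reaction time.

Interpretation:
- Sleep up by 1 hour → predicted reaction time decreases by 5.8040 ms
- The effect is assumed constant over the observed range of x (linearity)
- The sign (−) gives the direction; the magnitude 5.8040 gives the size of the effect per hour

The intercept β₀ = 397.2075 is the predicted reaction time when sleep = 0; since the smallest observed x is 4.25, this is an extrapolation and mainly anchors the line.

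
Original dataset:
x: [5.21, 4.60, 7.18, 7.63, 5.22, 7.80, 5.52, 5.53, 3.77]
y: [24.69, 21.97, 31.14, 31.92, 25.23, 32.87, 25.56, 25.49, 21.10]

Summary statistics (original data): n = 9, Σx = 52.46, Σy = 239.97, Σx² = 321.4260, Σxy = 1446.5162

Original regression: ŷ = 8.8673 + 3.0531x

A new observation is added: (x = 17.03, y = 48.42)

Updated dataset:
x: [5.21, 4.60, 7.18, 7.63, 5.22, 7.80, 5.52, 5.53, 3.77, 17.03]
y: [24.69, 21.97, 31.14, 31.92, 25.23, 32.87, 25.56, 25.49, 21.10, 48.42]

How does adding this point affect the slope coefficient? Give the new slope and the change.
The slope changes from 3.0531 to 2.0775 (change of -0.9756, or -32.0%).

The new point has HIGH LEVERAGE: x = 17.03 is far from the original mean x̄ = 52.46/9 ≈ 5.83 (original range [3.77, 7.80]).

Step 1: Update the sums with the new point (n goes from 9 to 10)
Σx  = 52.46 + 17.03 = 69.49
Σy  = 239.97 + 48.42 = 288.39
Σx² = 321.4260 + 17.03² = 321.4260 + 290.0209 = 611.4469
Σxy = 1446.5162 + 17.03×48.42 = 1446.5162 + 824.5926 = 2271.1088

Step 2: Recompute the slope with b₁ = (nΣxy − ΣxΣy) / (nΣx² − (Σx)²)
Numerator   = 10×2271.1088 − 69.49×288.39 = 22711.0880 − 20040.2211 = 2670.8669
Denominator = 10×611.4469 − 69.49² = 6114.4690 − 4828.8601 = 1285.6089
b₁(new) = 2670.8669 / 1285.6089 = 2.0775

(Same formula on the original sums: (9×1446.5162 − 52.46×239.97) / (9×321.4260 − 52.46²) = 429.8196 / 140.7824 = 3.0531, matching the given fit.)

Step 3: Change in slope
Δβ₁ = 2.0775 − 3.0531 = -0.9756
Relative change = -0.9756 / 3.0531 × 100% = -32.0%
→ the slope decreases when the point is added.

Because the point sits below the extension of the original line at a high-leverage x, it tilts the fit down.
In practice: examine leverage (hᵢ) and Cook's distance rather than deleting it automatically; check such a point for data-entry or measurement error.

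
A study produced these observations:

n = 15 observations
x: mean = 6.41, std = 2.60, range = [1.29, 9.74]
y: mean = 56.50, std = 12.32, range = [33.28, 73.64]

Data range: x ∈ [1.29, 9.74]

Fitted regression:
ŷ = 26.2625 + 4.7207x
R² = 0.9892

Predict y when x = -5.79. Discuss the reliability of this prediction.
ŷ = -1.0704 (extrapolation — x = -5.79 lies outside [1.29, 9.74], so reliability is low).

Prediction calculation:
ŷ = 26.2625 + 4.7207 × (-5.79)
ŷ = -1.0704

Reliability:
- Data range: x ∈ [1.29, 9.74]
- Prediction point: x = -5.79 is 7.08 units below the observed range → this is EXTRAPOLATION, not interpolation

Why that matters here:
- The standard error of prediction grows with (x − x̄)², and x = -5.79 is far from x̄ = 6.41
- Real relationships often flatten, saturate, or turn nonlinear at extremes

The R² = 0.9892 only validates the fit within [1.29, 9.74]; treat ŷ = -1.0704 with caution.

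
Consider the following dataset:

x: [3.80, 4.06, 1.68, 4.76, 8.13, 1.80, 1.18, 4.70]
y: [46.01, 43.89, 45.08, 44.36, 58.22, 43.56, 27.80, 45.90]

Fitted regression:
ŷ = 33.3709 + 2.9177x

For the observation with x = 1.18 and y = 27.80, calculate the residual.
Residual = -9.0138

The residual is the difference between the actual value and the predicted value:

Residual = y - ŷ

Step 1: Calculate predicted value
ŷ = 33.3709 + 2.9177 × 1.18
ŷ = 36.8138

Step 2: Calculate residual
Residual = 27.80 - 36.8138
Residual = -9.0138

The residual is negative, so the observed y = 27.80 sits below the regression line (the line overestimates it by 9.0138).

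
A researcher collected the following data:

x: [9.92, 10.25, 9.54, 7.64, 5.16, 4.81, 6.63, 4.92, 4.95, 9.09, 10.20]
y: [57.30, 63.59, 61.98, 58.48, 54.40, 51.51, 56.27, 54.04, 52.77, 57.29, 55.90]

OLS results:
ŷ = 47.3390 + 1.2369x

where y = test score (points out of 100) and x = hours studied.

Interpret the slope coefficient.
For each additional hour of study time, predicted test score increases by approximately 1.2369 points.

β₁ = 1.2369 is the change in predicted test score (points) per additional hour of study time.

Interpretation:
- Study time up by 1 hour → predicted test score increases by 1.2369 points
- This is a linear approximation: the same per-unit change is assumed across the whole observed x range
- The sign (+) gives the direction; the magnitude 1.2369 gives the size of the effect per hour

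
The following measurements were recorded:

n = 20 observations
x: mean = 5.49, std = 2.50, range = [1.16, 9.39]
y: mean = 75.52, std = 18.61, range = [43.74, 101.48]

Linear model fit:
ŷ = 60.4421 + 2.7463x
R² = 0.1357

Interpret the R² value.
R² = 0.1357 means 13.57% of the variation in y is explained by the linear relationship with x. This indicates a weak fit.

R² = 1 − SS_res/SS_tot compares the residual scatter to the total scatter of y about its mean.

Here R² = 0.1357:
- Explained: 13.57% of the variation in y
- Unexplained (residual): 100% − 13.57% = 86.43%
- Rule of thumb (below 0.3 weak; 0.3 to below 0.7 moderate; 0.7 and above strong) → weak

Note: R² never decreases when predictors are added, so it should not be used alone to compare models of different size.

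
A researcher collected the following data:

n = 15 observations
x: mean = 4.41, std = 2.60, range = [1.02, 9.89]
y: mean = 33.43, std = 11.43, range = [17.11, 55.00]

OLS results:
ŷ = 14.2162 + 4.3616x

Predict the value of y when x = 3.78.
ŷ = 30.7030

To predict y for x = 3.78, substitute into the regression equation:

ŷ = 14.2162 + 4.3616 × 3.78
ŷ = 14.2162 + 16.4868
ŷ = 30.7030

This is the fitted mean response at that x — an individual observation would come with a wider prediction interval.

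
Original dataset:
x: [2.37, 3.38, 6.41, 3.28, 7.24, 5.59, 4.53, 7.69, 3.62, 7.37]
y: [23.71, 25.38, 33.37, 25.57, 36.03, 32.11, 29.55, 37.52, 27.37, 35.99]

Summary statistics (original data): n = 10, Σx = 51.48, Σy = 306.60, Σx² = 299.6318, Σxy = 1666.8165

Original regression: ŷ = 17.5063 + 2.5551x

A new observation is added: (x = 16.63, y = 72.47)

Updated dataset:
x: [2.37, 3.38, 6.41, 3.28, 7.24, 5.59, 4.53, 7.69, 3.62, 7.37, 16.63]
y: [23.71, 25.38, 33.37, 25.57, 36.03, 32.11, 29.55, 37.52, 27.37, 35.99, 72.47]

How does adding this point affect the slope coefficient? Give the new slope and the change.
The slope changes from 2.5551 to 3.3979 (change of +0.8428, or +33.0%).

The new point has HIGH LEVERAGE: x = 16.63 is far from the original mean x̄ = 51.48/10 ≈ 5.15 (original range [2.37, 7.69]).

Step 1: Update the sums with the new point (n goes from 10 to 11)
Σx  = 51.48 + 16.63 = 68.11
Σy  = 306.60 + 72.47 = 379.07
Σx² = 299.6318 + 16.63² = 299.6318 + 276.5569 = 576.1887
Σxy = 1666.8165 + 16.63×72.47 = 1666.8165 + 1205.1761 = 2871.9926

Step 2: Recompute the slope with b₁ = (nΣxy − ΣxΣy) / (nΣx² − (Σx)²)
Numerator   = 11×2871.9926 − 68.11×379.07 = 31591.9186 − 25818.4577 = 5773.4609
Denominator = 11×576.1887 − 68.11² = 6338.0757 − 4638.9721 = 1699.1036
b₁(new) = 5773.4609 / 1699.1036 = 3.3979

(Same formula on the original sums: (10×1666.8165 − 51.48×306.60) / (10×299.6318 − 51.48²) = 884.3970 / 346.1276 = 2.5551, matching the given fit.)

Step 3: Change in slope
Δβ₁ = 3.3979 − 2.5551 = +0.8428
Relative change = +0.8428 / 2.5551 × 100% = +33.0%
→ the slope increases when the point is added.

A high-leverage point only changes the slope if it is off the original line; here y = 72.47 is above the original trend, so the slope increases.
In practice: check such a point for data-entry or measurement error.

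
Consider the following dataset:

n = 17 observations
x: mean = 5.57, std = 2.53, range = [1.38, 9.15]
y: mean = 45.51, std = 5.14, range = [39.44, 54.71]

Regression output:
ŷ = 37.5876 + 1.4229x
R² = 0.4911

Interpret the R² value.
R² = 0.4911 means 49.11% of the variation in y is explained by the linear relationship with x. This indicates a moderate fit.

R² = 1 − SS_res/SS_tot compares the residual scatter to the total scatter of y about its mean.

Here R² = 0.4911:
- Explained: 49.11% of the variation in y
- Unexplained (residual): 100% − 49.11% = 50.89%
- Rule of thumb (below 0.3 weak; 0.3 to below 0.7 moderate; 0.7 and above strong) → moderate

Note: R² says nothing about causation, and a high R² does not by itself mean the linear form is appropriate — check the residuals.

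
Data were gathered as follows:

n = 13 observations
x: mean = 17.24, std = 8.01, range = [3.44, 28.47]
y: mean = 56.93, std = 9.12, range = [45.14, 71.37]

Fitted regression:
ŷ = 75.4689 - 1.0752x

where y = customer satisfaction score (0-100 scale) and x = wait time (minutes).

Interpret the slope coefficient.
On average, satisfaction score is about 1.0752 points lower for every extra minute of wait time.

β₁ = -1.0752 is the change in predicted satisfaction score (points) per additional minute of wait time.

Interpretation:
- Wait time up by 1 minute → predicted satisfaction score decreases by 1.0752 points
- This is a linear approximation: the same per-unit change is assumed across the whole observed x range
- The sign (−) gives the direction; the magnitude 1.0752 gives the size of the effect per minute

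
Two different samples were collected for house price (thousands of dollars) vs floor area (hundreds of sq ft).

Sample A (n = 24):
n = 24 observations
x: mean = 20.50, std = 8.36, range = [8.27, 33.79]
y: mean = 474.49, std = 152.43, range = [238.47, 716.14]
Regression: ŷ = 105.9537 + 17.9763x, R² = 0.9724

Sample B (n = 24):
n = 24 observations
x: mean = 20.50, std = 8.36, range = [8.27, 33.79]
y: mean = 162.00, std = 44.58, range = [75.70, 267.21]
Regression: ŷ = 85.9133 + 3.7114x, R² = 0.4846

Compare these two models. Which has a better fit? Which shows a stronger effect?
Model A has the better fit (R² = 0.9724 vs 0.4846). Model A shows the stronger effect (|β₁| = 17.9763 vs 3.7114).

Model Comparison:

Fit — compare R²:
- Model A: R² = 0.9724 → 97.24% of variance in house price explained
- Model B: R² = 0.4846 → 48.46% of variance in house price explained
- 0.9724 > 0.4846 → Model A has the better fit

Effect size (slope magnitude):
- Model A: β₁ = 17.9763 → predicted house price rises 17.9763 thousand dollars per additional hundred sq ft of floor area
- Model B: β₁ = 3.7114 → predicted house price rises 3.7114 thousand dollars per additional hundred sq ft of floor area
- |17.9763| > |3.7114| → Model A shows the stronger marginal effect

Note: A steeper slope doesn't make a better model if the scatter around the line is large.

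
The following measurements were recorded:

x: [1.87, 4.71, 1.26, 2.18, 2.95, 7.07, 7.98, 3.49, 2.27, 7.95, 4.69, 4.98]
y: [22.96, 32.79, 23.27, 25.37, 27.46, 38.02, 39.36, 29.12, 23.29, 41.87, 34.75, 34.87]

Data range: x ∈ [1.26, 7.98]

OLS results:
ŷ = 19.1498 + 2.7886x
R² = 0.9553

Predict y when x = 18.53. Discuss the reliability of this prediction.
ŷ = 70.8226, but this is extrapolation (above the data range [1.26, 7.98]) and may be unreliable.

Prediction calculation:
ŷ = 19.1498 + 2.7886 × 18.53
ŷ = 70.8226

Reliability:
- Data range: x ∈ [1.26, 7.98]
- Prediction point: x = 18.53 is 10.55 units above the observed range → this is EXTRAPOLATION, not interpolation

Why that matters here:
- The linear relationship may not hold outside the observed range
- The standard error of prediction grows with (x − x̄)², and x = 18.53 is far from x̄ = 4.28

A defensible statement: 'if the linear trend continued to x = 18.53, y would be about 70.8226' — the premise is untested.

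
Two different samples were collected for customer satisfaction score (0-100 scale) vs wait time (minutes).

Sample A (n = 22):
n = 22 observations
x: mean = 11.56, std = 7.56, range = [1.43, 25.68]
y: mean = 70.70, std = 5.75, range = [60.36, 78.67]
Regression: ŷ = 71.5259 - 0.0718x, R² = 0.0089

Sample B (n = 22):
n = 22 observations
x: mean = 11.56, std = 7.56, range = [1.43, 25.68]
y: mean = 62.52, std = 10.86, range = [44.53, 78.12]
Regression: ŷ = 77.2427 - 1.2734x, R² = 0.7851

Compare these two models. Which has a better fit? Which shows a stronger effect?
Model B has the better fit (R² = 0.7851 vs 0.0089). Model B shows the stronger effect (|β₁| = 1.2734 vs 0.0718).

Model Comparison:

Goodness of fit (R²):
- Model A: R² = 0.0089 → 0.89% of variance in satisfaction score explained
- Model B: R² = 0.7851 → 78.51% of variance in satisfaction score explained
- 0.7851 > 0.0089 → Model B has the better fit

Effect size (slope magnitude):
- Model A: β₁ = -0.0718 → predicted satisfaction score falls 0.0718 points per additional minute of wait time
- Model B: β₁ = -1.2734 → predicted satisfaction score falls 1.2734 points per additional minute of wait time
- |-0.0718| < |-1.2734| → Model B shows the stronger marginal effect

Notes:
- A better fit (higher R²) doesn't necessarily mean a more important relationship.
- R² measures how tightly points cluster around the line; β₁ measures how steep the line is — they answer different questions.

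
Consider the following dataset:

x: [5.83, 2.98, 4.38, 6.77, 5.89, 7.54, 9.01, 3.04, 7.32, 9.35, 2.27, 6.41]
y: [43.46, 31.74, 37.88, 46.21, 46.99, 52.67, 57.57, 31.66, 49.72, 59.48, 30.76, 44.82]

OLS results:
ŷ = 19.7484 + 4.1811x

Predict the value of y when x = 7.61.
ŷ = 51.5666

x = 7.61 lies inside the observed range [2.27, 9.35], so the fitted equation applies directly:

ŷ = 19.7484 + 4.1811 × 7.61
ŷ = 19.7484 + 31.8182
ŷ = 51.5666

This is a point prediction; actual observations scatter around it by roughly the residual standard deviation.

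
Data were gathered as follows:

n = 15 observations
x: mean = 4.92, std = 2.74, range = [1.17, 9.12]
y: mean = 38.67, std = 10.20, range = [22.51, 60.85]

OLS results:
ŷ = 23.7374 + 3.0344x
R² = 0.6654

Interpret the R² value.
About 66.54% of the variability in y is accounted for by the regression on x (R² = 0.6654) — a moderate linear fit.

R² = 1 − SS_res/SS_tot compares the residual scatter to the total scatter of y about its mean.

Here R² = 0.6654:
- Explained: 66.54% of the variation in y
- Unexplained (residual): 100% − 66.54% = 33.46%
- Rule of thumb (below 0.3 weak; 0.3 to below 0.7 moderate; 0.7 and above strong) → moderate

Calculation: R² = 1 − (SS_res / SS_tot), where SS_res is the sum of squared residuals and SS_tot the total sum of squares.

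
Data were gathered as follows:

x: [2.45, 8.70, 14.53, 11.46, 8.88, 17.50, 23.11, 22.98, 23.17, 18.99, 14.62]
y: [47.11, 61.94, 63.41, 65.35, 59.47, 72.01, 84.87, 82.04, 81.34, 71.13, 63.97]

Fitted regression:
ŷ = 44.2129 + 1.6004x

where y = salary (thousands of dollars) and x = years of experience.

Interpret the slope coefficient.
An increase of one year in experience is associated with a 1.6004 thousand dollars increase in predicted salary.

The slope β₁ = 1.6004 gives the rate at which the fitted salary changes with experience.

Interpretation:
- Experience up by 1 year → predicted salary increases by 1.6004 thousand dollars
- This is a linear approximation: the same per-unit change is assumed across the whole observed x range
- The sign (+) gives the direction; the magnitude 1.6004 gives the size of the effect per year

The intercept β₀ = 44.2129 is the predicted salary when experience = 0; since the smallest observed x is 2.45, this is an extrapolation and mainly anchors the line.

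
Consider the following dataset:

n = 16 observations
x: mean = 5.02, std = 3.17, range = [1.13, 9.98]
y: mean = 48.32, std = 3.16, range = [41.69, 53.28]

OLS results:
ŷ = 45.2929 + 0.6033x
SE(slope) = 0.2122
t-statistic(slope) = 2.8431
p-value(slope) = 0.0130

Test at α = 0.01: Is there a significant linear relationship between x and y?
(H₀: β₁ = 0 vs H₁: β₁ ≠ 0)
Fail to reject H₀: p-value = 0.0130 ≥ α = 0.01. The linear relationship is not significant at the 1% level.

Hypothesis test for the slope coefficient:

H₀: β₁ = 0 (no linear relationship)
H₁: β₁ ≠ 0 (linear relationship exists)

Test statistic: t = β̂₁ / SE(β̂₁) = 0.6033 / 0.2122 = 2.8431

The p-value (0.0130) is the probability, under H₀, of a t-statistic at least as extreme as |t| = 2.8431 (two-sided, df = n − 2 = 14).

Decision rule: reject H₀ if p-value < α.
p-value = 0.0130 ≥ α = 0.01 → fail to reject H₀.

Conclusion: the linear association between x and y is not significant at the 1% level.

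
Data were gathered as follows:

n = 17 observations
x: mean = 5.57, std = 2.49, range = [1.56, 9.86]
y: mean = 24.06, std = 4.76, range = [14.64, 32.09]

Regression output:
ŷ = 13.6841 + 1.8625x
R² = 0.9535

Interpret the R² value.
The model explains 95.35% of the variance in y (R² = 0.9535), leaving 4.65% unexplained; the fit is strong.

The coefficient of determination R² is the fraction of the total variation in y that the fitted line accounts for.

Here R² = 0.9535:
- Explained: 95.35% of the variation in y
- Unexplained (residual): 100% − 95.35% = 4.65%
- Rule of thumb (below 0.3 weak; 0.3 to below 0.7 moderate; 0.7 and above strong) → strong

Note: R² says nothing about causation, and a high R² does not by itself mean the linear form is appropriate — check the residuals.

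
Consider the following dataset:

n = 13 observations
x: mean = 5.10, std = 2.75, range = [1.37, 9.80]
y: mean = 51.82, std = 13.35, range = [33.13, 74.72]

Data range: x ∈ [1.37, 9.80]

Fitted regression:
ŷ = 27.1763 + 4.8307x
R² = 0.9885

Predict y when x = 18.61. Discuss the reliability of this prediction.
ŷ = 117.0756 (extrapolation — x = 18.61 lies outside [1.37, 9.80], so reliability is low).

Prediction calculation:
ŷ = 27.1763 + 4.8307 × 18.61
ŷ = 117.0756

Reliability:
- Data range: x ∈ [1.37, 9.80]
- Prediction point: x = 18.61 is 8.81 units above the observed range → this is EXTRAPOLATION, not interpolation

Why that matters here:
- The linear relationship may not hold outside the observed range
- Real relationships often flatten, saturate, or turn nonlinear at extremes

The R² = 0.9885 only validates the fit within [1.37, 9.80]; treat ŷ = 117.0756 with caution.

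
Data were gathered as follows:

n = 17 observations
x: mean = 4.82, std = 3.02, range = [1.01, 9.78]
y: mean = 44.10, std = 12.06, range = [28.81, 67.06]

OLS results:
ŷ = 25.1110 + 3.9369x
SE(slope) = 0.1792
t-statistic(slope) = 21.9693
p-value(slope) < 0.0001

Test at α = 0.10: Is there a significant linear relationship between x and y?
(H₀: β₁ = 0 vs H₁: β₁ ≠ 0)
p-value < 0.0001 < α = 0.10, so we reject H₀. The relationship is significant.

Hypothesis test for the slope coefficient:

H₀: β₁ = 0 (no linear relationship)
H₁: β₁ ≠ 0 (linear relationship exists)

Test statistic: t = β̂₁ / SE(β̂₁) = 3.9369 / 0.1792 = 21.9693

p < 0.0001: how often a slope estimate this far from 0 (in SE units) would arise by chance if β₁ were truly 0.

Decision rule: reject H₀ if p-value < α.
p-value < 0.0001 < α = 0.10 → reject H₀.

At α = 0.10 the data do provide convincing evidence of a nonzero slope.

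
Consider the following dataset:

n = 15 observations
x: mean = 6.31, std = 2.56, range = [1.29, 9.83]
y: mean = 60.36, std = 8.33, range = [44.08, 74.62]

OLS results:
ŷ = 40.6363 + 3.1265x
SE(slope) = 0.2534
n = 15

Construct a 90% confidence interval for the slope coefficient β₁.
The 90% CI for β₁ is (2.6778, 3.5752)

Confidence interval for the slope:

The 90% CI for β₁ is: β̂₁ ± t*(α/2, n-2) × SE(β̂₁)

Step 1: Find critical t-value
- Confidence level = 0.9
- Degrees of freedom = n - 2 = 15 - 2 = 13
- t*(α/2, 13) = 1.7709

Step 2: Calculate margin of error
Margin = 1.7709 × 0.2534 = 0.4487

Step 3: Construct interval
CI = 3.1265 ± 0.4487
CI = (2.6778, 3.5752)

Interpretation: We are 90% confident that the true slope β₁ lies between 2.6778 and 3.5752.
Since 0 is outside the interval, a two-sided test at α = 0.10 would reject H₀: β₁ = 0.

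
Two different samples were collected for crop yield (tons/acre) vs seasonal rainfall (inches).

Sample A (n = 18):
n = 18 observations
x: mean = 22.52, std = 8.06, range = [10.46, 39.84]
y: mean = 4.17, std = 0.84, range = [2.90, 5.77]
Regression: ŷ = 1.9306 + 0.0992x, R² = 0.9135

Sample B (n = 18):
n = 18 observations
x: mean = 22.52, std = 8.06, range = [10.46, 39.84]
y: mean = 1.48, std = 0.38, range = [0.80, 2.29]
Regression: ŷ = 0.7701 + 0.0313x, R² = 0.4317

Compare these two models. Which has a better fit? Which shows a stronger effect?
Model A has the better fit (R² = 0.9135 vs 0.4317). Model A shows the stronger effect (|β₁| = 0.0992 vs 0.0313).

Model Comparison:

Goodness of fit (R²):
- Model A: R² = 0.9135 → 91.35% of variance in crop yield explained
- Model B: R² = 0.4317 → 43.17% of variance in crop yield explained
- 0.9135 > 0.4317 → Model A has the better fit

Strength of effect — compare |β₁|:
- Model A: β₁ = 0.0992 → predicted crop yield rises 0.0992 tons/acre per additional inch of rainfall
- Model B: β₁ = 0.0313 → predicted crop yield rises 0.0313 tons/acre per additional inch of rainfall
- |0.0992| > |0.0313| → Model A shows the stronger marginal effect

Note: A better fit (higher R²) doesn't necessarily mean a more important relationship.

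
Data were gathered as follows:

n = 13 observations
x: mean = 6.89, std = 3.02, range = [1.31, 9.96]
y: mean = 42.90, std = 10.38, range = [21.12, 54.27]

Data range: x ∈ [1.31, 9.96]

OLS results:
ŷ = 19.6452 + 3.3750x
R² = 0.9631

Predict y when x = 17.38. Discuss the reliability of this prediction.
ŷ = 78.3027 (extrapolation — x = 17.38 lies outside [1.31, 9.96], so reliability is low).

Prediction calculation:
ŷ = 19.6452 + 3.3750 × 17.38
ŷ = 78.3027

Reliability:
- Data range: x ∈ [1.31, 9.96]
- Prediction point: x = 17.38 is 7.42 units above the observed range → this is EXTRAPOLATION, not interpolation

Why that matters here:
- Real relationships often flatten, saturate, or turn nonlinear at extremes
- The standard error of prediction grows with (x − x̄)², and x = 17.38 is far from x̄ = 6.89

Report the number if required, but flag clearly that it is an extrapolation.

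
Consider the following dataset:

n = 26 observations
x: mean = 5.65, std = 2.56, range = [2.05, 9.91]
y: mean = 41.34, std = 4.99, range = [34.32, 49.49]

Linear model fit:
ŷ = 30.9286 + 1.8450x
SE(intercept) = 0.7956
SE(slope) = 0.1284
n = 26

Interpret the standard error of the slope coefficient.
SE(slope) = 0.1284 measures the uncertainty in the estimated slope. The coefficient is estimated precisely (SE/|β̂₁| = 7.0%).

What SE measures:
- The standard error quantifies the sampling variability of the coefficient estimate
- It is the estimated standard deviation of β̂₁ across hypothetical repeated samples of the same size
- Smaller SE → more precise estimate

Relative precision:
- SE / |β̂₁| = 0.1284 / 1.8450 = 7.0%
- Rule of thumb (under 20%: precise; 20% to under 50%: moderately precise; 50% or more: imprecise) → precise

Rough 95% range (±2 SE): 1.8450 ± 0.2568 → (1.5882, 2.1018).

What drives SE(β̂₁): wider spread of x values → smaller SE; larger n (here n = 26) → smaller SE.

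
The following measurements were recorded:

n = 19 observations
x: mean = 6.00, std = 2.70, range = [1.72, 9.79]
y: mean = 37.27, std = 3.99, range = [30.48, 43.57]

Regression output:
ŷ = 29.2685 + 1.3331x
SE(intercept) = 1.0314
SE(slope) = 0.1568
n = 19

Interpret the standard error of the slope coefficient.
SE(β̂₁) = 0.1568 is the estimated standard deviation of the slope estimate across repeated samples; relative to β̂₁ = 1.3331 that is 11.8%, a precise estimate.

What SE measures:
- The standard error quantifies the sampling variability of the coefficient estimate
- It is the estimated standard deviation of β̂₁ across hypothetical repeated samples of the same size
- Smaller SE → more precise estimate

Relative precision:
- SE / |β̂₁| = 0.1568 / 1.3331 = 11.8%
- Rule of thumb (under 20%: precise; 20% to under 50%: moderately precise; 50% or more: imprecise) → precise

Link to the t-test: t = β̂₁ / SE(β̂₁) = 1.3331 / 0.1568 = 8.5019, the statistic for H₀: β₁ = 0.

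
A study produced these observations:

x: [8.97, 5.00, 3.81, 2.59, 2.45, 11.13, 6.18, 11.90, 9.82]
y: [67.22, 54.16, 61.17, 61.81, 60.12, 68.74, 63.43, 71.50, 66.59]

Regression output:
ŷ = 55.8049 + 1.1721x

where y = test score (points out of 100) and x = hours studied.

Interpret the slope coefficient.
For each additional hour of study time, predicted test score increases by approximately 1.1721 points.

β₁ = 1.1721 is the change in predicted test score (points) per additional hour of study time.

Interpretation:
- Study time up by 1 hour → predicted test score increases by 1.1721 points
- This is a linear approximation: the same per-unit change is assumed across the whole observed x range
- The sign (+) gives the direction; the magnitude 1.1721 gives the size of the effect per hour

The intercept β₀ = 55.8049 is the predicted test score when study time = 0; since the smallest observed x is 2.45, this is an extrapolation and mainly anchors the line.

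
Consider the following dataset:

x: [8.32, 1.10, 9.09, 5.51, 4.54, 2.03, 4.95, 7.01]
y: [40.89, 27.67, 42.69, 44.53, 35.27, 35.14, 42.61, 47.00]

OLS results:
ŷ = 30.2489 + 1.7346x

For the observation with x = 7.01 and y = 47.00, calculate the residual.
Residual = 4.5916

The residual is the difference between the actual value and the predicted value:

Residual = y - ŷ

Step 1: Calculate predicted value
ŷ = 30.2489 + 1.7346 × 7.01
ŷ = 42.4084

Step 2: Calculate residual
Residual = 47.00 - 42.4084
Residual = 4.5916

Sign check: y > ŷ, so the point is above the line and the fit underestimates here.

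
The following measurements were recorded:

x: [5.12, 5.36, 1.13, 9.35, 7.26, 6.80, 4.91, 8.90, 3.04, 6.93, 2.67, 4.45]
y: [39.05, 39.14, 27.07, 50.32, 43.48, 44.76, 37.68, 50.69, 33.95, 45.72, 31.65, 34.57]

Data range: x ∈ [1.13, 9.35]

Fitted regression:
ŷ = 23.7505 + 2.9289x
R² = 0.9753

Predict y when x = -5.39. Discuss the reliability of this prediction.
The equation gives ŷ = 7.9637; however x = -5.39 is 6.52 units below the observed range, so this extrapolated value should not be trusted.

Prediction calculation:
ŷ = 23.7505 + 2.9289 × (-5.39)
ŷ = 7.9637

Reliability:
- Data range: x ∈ [1.13, 9.35]
- Prediction point: x = -5.39 is 6.52 units below the observed range → this is EXTRAPOLATION, not interpolation

Why that matters here:
- Real relationships often flatten, saturate, or turn nonlinear at extremes
- R² describes fit only over the sampled x values; it says nothing about behaviour beyond them

A defensible statement: 'if the linear trend continued to x = -5.39, y would be about 7.9637' — the premise is untested.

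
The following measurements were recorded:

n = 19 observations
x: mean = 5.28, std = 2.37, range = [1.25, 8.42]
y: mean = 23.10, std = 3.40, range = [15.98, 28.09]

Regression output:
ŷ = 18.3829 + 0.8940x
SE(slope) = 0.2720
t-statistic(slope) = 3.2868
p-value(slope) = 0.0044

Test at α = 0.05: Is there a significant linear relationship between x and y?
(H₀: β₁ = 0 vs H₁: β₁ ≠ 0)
p-value = 0.0044 < α = 0.05, so we reject H₀. The relationship is significant.

Hypothesis test for the slope coefficient:

H₀: β₁ = 0 (no linear relationship)
H₁: β₁ ≠ 0 (linear relationship exists)

Test statistic: t = β̂₁ / SE(β̂₁) = 0.8940 / 0.2720 = 3.2868

p = 0.0044: how often a slope estimate this far from 0 (in SE units) would arise by chance if β₁ were truly 0.

Decision rule: reject H₀ if p-value < α.
p-value = 0.0044 < α = 0.05 → reject H₀.

There is sufficient evidence at the 5% significance level to conclude that a linear relationship exists between x and y.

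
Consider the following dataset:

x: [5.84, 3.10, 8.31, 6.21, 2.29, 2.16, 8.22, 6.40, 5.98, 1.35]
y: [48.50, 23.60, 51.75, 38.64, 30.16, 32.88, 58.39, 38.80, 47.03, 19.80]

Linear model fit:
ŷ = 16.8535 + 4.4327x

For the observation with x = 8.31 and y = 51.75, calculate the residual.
Residual = -1.9392

The residual is the difference between the actual value and the predicted value:

Residual = y - ŷ

Step 1: Calculate predicted value
ŷ = 16.8535 + 4.4327 × 8.31
ŷ = 53.6892

Step 2: Calculate residual
Residual = 51.75 - 53.6892
Residual = -1.9392

Interpretation: the model overestimates the actual value by 1.9392 at this point (negative residual → observation lies below the fitted line).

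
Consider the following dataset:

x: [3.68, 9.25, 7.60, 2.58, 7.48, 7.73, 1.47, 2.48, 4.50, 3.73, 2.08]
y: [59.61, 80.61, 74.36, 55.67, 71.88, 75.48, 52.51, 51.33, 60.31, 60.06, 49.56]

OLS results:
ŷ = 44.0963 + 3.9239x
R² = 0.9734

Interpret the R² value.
About 97.34% of the variability in y is accounted for by the regression on x (R² = 0.9734) — a strong linear fit.

R² = 1 − SS_res/SS_tot compares the residual scatter to the total scatter of y about its mean.

Here R² = 0.9734:
- Explained: 97.34% of the variation in y
- Unexplained (residual): 100% − 97.34% = 2.66%
- Rule of thumb (below 0.3 weak; 0.3 to below 0.7 moderate; 0.7 and above strong) → strong

Note: R² says nothing about causation, and a high R² does not by itself mean the linear form is appropriate — check the residuals.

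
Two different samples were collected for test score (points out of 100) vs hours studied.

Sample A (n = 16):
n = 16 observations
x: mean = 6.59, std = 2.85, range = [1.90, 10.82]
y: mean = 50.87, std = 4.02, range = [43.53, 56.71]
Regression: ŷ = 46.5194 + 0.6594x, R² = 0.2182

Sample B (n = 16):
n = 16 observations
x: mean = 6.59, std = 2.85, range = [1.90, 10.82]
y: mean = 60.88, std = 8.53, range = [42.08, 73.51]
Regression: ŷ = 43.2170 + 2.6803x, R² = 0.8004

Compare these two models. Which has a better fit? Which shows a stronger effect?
Model B has the better fit (R² = 0.8004 vs 0.2182). Model B shows the stronger effect (|β₁| = 2.6803 vs 0.6594).

Model Comparison:

Goodness of fit (R²):
- Model A: R² = 0.2182 → 21.82% of variance in test score explained
- Model B: R² = 0.8004 → 80.04% of variance in test score explained
- 0.8004 > 0.2182 → Model B has the better fit

Effect size (slope magnitude):
- Model A: β₁ = 0.6594 → predicted test score rises 0.6594 points per additional hour of study time
- Model B: β₁ = 2.6803 → predicted test score rises 2.6803 points per additional hour of study time
- |0.6594| < |2.6803| → Model B shows the stronger marginal effect

Note: R² measures how tightly points cluster around the line; β₁ measures how steep the line is — they answer different questions.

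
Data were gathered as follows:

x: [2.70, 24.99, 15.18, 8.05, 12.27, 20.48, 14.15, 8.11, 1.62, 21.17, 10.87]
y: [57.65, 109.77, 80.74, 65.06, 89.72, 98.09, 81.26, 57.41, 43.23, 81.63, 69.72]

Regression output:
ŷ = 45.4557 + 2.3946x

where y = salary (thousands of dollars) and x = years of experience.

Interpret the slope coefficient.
On average, salary is about 2.3946 thousand dollars higher for every extra year of experience.

The slope β₁ = 2.3946 gives the rate at which the fitted salary changes with experience.

Interpretation:
- Experience up by 1 year → predicted salary increases by 2.3946 thousand dollars
- The effect is assumed constant over the observed range of x (linearity)
- The sign (+) gives the direction; the magnitude 2.3946 gives the size of the effect per year

(β₀ = 45.4557 is the fitted value at x = 0 and is not part of the slope interpretation.)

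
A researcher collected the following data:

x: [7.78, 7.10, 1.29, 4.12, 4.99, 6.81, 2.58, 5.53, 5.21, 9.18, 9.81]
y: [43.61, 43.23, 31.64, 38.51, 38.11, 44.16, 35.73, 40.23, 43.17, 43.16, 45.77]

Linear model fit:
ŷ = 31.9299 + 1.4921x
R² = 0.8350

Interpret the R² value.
R² = 0.8350 means 83.50% of the variation in y is explained by the linear relationship with x. This indicates a strong fit.

The coefficient of determination R² is the fraction of the total variation in y that the fitted line accounts for.

Here R² = 0.8350:
- Explained: 83.50% of the variation in y
- Unexplained (residual): 100% − 83.50% = 16.50%
- Rule of thumb (below 0.3 weak; 0.3 to below 0.7 moderate; 0.7 and above strong) → strong

Note: R² says nothing about causation, and a high R² does not by itself mean the linear form is appropriate — check the residuals.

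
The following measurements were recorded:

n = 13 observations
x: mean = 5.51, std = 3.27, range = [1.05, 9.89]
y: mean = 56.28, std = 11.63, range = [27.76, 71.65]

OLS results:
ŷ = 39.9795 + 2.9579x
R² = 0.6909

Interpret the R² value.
R² = 0.6909 means 69.09% of the variation in y is explained by the linear relationship with x. This indicates a moderate fit.

R² = 1 − SS_res/SS_tot compares the residual scatter to the total scatter of y about its mean.

Here R² = 0.6909:
- Explained: 69.09% of the variation in y
- Unexplained (residual): 100% − 69.09% = 30.91%
- Rule of thumb (below 0.3 weak; 0.3 to below 0.7 moderate; 0.7 and above strong) → moderate

Equivalently, for simple linear regression R² = r², so |r| = √0.6909 ≈ 0.8312.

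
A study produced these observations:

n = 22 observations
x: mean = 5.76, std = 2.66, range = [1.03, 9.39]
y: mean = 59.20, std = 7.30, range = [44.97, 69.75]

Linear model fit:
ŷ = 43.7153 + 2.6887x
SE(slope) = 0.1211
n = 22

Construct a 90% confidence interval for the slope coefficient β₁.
The 90% CI for β₁ is (2.4798, 2.8976)

Confidence interval for the slope:

The 90% CI for β₁ is: β̂₁ ± t*(α/2, n-2) × SE(β̂₁)

Step 1: Find critical t-value
- Confidence level = 0.9
- Degrees of freedom = n - 2 = 22 - 2 = 20
- t*(α/2, 20) = 1.7247

Step 2: Calculate margin of error
Margin = 1.7247 × 0.1211 = 0.2089

Step 3: Construct interval
CI = 2.6887 ± 0.2089
CI = (2.4798, 2.8976)

Interpretation: We are 90% confident that the true slope β₁ lies between 2.4798 and 2.8976.
Since 0 is outside the interval, a two-sided test at α = 0.10 would reject H₀: β₁ = 0.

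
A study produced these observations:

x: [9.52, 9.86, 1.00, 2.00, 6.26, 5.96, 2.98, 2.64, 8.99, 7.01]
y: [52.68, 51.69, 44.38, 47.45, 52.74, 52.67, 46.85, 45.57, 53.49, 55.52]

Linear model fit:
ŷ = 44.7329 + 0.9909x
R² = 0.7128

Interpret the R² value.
The model explains 71.28% of the variance in y (R² = 0.7128), leaving 28.72% unexplained; the fit is strong.

R² (coefficient of determination) measures the proportion of variance in y explained by the regression model.

Here R² = 0.7128:
- Explained: 71.28% of the variation in y
- Unexplained (residual): 100% − 71.28% = 28.72%
- Rule of thumb (below 0.3 weak; 0.3 to below 0.7 moderate; 0.7 and above strong) → strong

Equivalently, for simple linear regression R² = r², so |r| = √0.7128 ≈ 0.8443.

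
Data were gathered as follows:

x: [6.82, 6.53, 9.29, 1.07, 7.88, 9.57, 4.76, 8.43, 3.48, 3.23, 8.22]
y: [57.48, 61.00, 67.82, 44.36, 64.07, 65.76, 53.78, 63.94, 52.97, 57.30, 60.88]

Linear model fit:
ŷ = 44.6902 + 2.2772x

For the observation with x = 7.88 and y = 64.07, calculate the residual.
Residual = 1.4355

The residual is the difference between the actual value and the predicted value:

Residual = y - ŷ

Step 1: Calculate predicted value
ŷ = 44.6902 + 2.2772 × 7.88
ŷ = 62.6345

Step 2: Calculate residual
Residual = 64.07 - 62.6345
Residual = 1.4355

The residual is positive, so the observed y = 64.07 sits above the regression line (the line underestimates it by 1.4355).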